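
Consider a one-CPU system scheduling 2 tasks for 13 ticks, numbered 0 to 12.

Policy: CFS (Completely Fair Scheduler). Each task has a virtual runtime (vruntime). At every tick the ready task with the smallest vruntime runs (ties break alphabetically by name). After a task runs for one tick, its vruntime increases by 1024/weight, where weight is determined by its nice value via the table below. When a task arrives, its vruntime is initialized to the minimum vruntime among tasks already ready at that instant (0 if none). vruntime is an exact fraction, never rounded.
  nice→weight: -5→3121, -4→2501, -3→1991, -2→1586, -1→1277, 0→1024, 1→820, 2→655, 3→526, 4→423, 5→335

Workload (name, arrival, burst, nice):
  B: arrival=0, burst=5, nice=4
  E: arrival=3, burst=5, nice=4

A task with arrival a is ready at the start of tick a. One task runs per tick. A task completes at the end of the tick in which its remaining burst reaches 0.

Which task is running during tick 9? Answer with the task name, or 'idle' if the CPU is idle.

running at tick 9 = E

t=0: vr[B=0] → run B
t=1: vr[B=1024/423] → run B
t=2: vr[B=2048/423] → run B
t=3: vr[B=1024/141 E=1024/141] → run B
t=4: vr[B=4096/423 E=1024/141] → run E
t=5: vr[B=4096/423 E=4096/423] → run B
t=6: vr[E=4096/423] → run E
t=7: vr[E=5120/423] → run E
t=8: vr[E=2048/141] → run E
t=9: vr[E=7168/423] → run E
t=10: (idle)
t=11: (idle)
t=12: (idle)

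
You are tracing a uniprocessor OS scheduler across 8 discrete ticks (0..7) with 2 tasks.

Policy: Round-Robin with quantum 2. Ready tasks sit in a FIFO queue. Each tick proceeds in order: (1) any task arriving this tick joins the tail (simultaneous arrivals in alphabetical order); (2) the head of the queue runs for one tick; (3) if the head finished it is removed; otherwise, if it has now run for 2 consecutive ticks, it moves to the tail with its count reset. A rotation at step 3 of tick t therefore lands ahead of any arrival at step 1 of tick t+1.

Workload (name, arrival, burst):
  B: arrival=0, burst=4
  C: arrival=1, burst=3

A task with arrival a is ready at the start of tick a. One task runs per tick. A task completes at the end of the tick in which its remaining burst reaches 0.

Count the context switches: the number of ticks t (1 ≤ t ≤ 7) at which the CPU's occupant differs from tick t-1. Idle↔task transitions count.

t=0: queue=[B] q_used=0 → run B
t=1: queue=[B,C] q_used=1 → run B
t=2: queue=[C,B] q_used=0 → run C
t=3: queue=[C,B] q_used=1 → run C
t=4: queue=[B,C] q_used=0 → run B
t=5: queue=[B,C] q_used=1 → run B
t=6: queue=[C] q_used=0 → run C
t=7: (idle)

context switches = 4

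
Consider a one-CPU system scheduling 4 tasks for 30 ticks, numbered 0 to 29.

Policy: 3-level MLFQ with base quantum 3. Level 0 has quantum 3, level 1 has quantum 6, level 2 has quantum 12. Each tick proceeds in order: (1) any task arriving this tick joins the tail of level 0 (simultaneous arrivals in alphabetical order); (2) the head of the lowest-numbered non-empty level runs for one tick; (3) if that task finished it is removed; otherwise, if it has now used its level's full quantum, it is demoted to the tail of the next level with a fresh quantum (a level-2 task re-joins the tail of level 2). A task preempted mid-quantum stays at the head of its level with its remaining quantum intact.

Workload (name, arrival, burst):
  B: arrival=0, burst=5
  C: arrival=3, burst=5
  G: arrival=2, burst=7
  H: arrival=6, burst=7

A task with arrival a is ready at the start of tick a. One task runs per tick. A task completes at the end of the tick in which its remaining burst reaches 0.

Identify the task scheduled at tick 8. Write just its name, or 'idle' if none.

t=0: L0/L1/L2 = B/-/- → run B
t=1: L0/L1/L2 = B/-/- → run B
t=2: L0/L1/L2 = BG/-/- → run B
t=3: L0/L1/L2 = GC/B/- → run G
t=4: L0/L1/L2 = GC/B/- → run G
t=5: L0/L1/L2 = GC/B/- → run G
t=6: L0/L1/L2 = CH/BG/- → run C
t=7: L0/L1/L2 = CH/BG/- → run C
t=8: L0/L1/L2 = CH/BG/- → run C
t=9: L0/L1/L2 = H/BGC/- → run H
t=10: L0/L1/L2 = H/BGC/- → run H
t=11: L0/L1/L2 = H/BGC/- → run H
t=12: L0/L1/L2 = -/BGCH/- → run B
t=13: L0/L1/L2 = -/BGCH/- → run B
t=14: L0/L1/L2 = -/GCH/- → run G
t=15: L0/L1/L2 = -/GCH/- → run G
t=16: L0/L1/L2 = -/GCH/- → run G
t=17: L0/L1/L2 = -/GCH/- → run G
t=18: L0/L1/L2 = -/CH/- → run C
t=19: L0/L1/L2 = -/CH/- → run C
t=20: L0/L1/L2 = -/H/- → run H
t=21: L0/L1/L2 = -/H/- → run H
t=22: L0/L1/L2 = -/H/- → run H
t=23: L0/L1/L2 = -/H/- → run H
t=24: (idle)
t=25: (idle)
t=26: (idle)
t=27: (idle)
t=28: (idle)
t=29: (idle)

running at tick 8 = C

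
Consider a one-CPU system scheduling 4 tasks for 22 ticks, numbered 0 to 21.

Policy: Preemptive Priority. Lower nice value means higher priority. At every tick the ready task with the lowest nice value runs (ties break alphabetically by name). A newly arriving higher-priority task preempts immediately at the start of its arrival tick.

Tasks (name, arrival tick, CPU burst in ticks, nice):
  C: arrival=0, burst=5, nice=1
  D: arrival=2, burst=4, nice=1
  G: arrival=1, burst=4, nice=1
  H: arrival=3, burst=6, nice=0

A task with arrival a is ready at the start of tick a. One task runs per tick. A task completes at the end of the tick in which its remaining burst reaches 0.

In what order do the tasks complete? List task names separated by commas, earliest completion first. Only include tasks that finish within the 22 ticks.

t=0: ready={C} → run C
t=1: ready={C,G} → run C
t=2: ready={C,D,G} → run C
t=3: ready={C,D,G,H} → run H
t=4: ready={C,D,G,H} → run H
t=5: ready={C,D,G,H} → run H
t=6: ready={C,D,G,H} → run H
t=7: ready={C,D,G,H} → run H
t=8: ready={C,D,G,H} → run H
t=9: ready={C,D,G} → run C
t=10: ready={C,D,G} → run C
t=11: ready={D,G} → run D
t=12: ready={D,G} → run D
t=13: ready={D,G} → run D
t=14: ready={D,G} → run D
t=15: ready={G} → run G
t=16: ready={G} → run G
t=17: ready={G} → run G
t=18: ready={G} → run G
t=19: (idle)
t=20: (idle)
t=21: (idle)

completion order = H, C, D, G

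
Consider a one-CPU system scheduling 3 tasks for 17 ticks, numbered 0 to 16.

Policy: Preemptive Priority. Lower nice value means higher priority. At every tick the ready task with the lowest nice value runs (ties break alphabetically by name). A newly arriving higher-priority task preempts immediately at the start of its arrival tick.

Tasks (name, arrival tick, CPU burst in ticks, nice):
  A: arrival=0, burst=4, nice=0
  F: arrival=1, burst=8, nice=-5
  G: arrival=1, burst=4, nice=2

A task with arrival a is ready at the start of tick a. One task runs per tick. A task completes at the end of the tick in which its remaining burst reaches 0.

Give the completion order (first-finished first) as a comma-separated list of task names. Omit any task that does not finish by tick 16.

completion order = F, A, G

t=0: ready={A} → run A
t=1: ready={A,F,G} → run F
t=2: ready={A,F,G} → run F
t=3: ready={A,F,G} → run F
t=4: ready={A,F,G} → run F
t=5: ready={A,F,G} → run F
t=6: ready={A,F,G} → run F
t=7: ready={A,F,G} → run F
t=8: ready={A,F,G} → run F
t=9: ready={A,G} → run A
t=10: ready={A,G} → run A
t=11: ready={A,G} → run A
t=12: ready={G} → run G
t=13: ready={G} → run G
t=14: ready={G} → run G
t=15: ready={G} → run G
t=16: (idle)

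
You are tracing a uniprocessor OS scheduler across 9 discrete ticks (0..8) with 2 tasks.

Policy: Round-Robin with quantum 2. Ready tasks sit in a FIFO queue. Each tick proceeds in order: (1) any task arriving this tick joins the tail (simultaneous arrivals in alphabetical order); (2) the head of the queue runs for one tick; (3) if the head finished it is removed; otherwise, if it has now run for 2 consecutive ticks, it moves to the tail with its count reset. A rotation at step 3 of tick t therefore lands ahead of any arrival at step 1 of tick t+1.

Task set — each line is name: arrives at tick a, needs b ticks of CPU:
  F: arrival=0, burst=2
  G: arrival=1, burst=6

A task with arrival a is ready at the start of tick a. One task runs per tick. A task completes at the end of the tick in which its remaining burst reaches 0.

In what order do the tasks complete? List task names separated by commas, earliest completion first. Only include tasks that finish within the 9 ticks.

completion order = F, G

t=0: queue=[F] q_used=0 → run F
t=1: queue=[F,G] q_used=1 → run F
t=2: queue=[G] q_used=0 → run G
t=3: queue=[G] q_used=1 → run G
t=4: queue=[G] q_used=0 → run G
t=5: queue=[G] q_used=1 → run G
t=6: queue=[G] q_used=0 → run G
t=7: queue=[G] q_used=1 → run G
t=8: (idle)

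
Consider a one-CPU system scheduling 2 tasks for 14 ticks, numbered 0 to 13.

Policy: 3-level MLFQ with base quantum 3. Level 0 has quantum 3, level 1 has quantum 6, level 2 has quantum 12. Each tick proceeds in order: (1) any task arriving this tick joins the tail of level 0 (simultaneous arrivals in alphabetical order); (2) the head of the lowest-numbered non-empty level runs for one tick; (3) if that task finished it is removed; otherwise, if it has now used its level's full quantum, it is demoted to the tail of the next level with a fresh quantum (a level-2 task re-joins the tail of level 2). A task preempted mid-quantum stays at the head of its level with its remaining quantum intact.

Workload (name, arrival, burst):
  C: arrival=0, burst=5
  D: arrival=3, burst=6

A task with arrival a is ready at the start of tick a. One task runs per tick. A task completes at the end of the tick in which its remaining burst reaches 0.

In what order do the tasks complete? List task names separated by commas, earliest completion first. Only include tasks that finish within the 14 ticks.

completion order = C, D

t=0: L0/L1/L2 = C/-/- → run C
t=1: L0/L1/L2 = C/-/- → run C
t=2: L0/L1/L2 = C/-/- → run C
t=3: L0/L1/L2 = D/C/- → run D
t=4: L0/L1/L2 = D/C/- → run D
t=5: L0/L1/L2 = D/C/- → run D
t=6: L0/L1/L2 = -/CD/- → run C
t=7: L0/L1/L2 = -/CD/- → run C
t=8: L0/L1/L2 = -/D/- → run D
t=9: L0/L1/L2 = -/D/- → run D
t=10: L0/L1/L2 = -/D/- → run D
t=11: (idle)
t=12: (idle)
t=13: (idle)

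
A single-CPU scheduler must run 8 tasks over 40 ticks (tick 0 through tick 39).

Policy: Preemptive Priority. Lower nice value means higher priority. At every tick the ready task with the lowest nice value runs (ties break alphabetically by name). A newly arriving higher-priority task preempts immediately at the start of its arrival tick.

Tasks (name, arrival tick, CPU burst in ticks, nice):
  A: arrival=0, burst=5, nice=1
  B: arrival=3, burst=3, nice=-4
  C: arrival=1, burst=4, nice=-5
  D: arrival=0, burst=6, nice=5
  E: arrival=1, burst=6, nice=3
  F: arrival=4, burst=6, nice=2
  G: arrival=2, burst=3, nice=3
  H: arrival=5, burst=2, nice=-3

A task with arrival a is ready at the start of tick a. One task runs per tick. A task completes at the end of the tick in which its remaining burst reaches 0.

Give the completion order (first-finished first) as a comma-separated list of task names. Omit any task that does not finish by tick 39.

completion order = C, B, H, A, F, E, G, D

t=0: ready={A,D} → run A
t=1: ready={A,C,D,E} → run C
t=2: ready={A,C,D,E,G} → run C
t=3: ready={A,B,C,D,E,G} → run C
t=4: ready={A,B,C,D,E,F,G} → run C
t=5: ready={A,B,D,E,F,G,H} → run B
t=6: ready={A,B,D,E,F,G,H} → run B
t=7: ready={A,B,D,E,F,G,H} → run B
t=8: ready={A,D,E,F,G,H} → run H
t=9: ready={A,D,E,F,G,H} → run H
t=10: ready={A,D,E,F,G} → run A
t=11: ready={A,D,E,F,G} → run A
t=12: ready={A,D,E,F,G} → run A
t=13: ready={A,D,E,F,G} → run A
t=14: ready={D,E,F,G} → run F
t=15: ready={D,E,F,G} → run F
t=16: ready={D,E,F,G} → run F
t=17: ready={D,E,F,G} → run F
t=18: ready={D,E,F,G} → run F
t=19: ready={D,E,F,G} → run F
t=20: ready={D,E,G} → run E
t=21: ready={D,E,G} → run E
t=22: ready={D,E,G} → run E
t=23: ready={D,E,G} → run E
t=24: ready={D,E,G} → run E
t=25: ready={D,E,G} → run E
t=26: ready={D,G} → run G
t=27: ready={D,G} → run G
t=28: ready={D,G} → run G
t=29: ready={D} → run D
t=30: ready={D} → run D
t=31: ready={D} → run D
t=32: ready={D} → run D
t=33: ready={D} → run D
t=34: ready={D} → run D
t=35: (idle)
t=36: (idle)
t=37: (idle)
t=38: (idle)
t=39: (idle)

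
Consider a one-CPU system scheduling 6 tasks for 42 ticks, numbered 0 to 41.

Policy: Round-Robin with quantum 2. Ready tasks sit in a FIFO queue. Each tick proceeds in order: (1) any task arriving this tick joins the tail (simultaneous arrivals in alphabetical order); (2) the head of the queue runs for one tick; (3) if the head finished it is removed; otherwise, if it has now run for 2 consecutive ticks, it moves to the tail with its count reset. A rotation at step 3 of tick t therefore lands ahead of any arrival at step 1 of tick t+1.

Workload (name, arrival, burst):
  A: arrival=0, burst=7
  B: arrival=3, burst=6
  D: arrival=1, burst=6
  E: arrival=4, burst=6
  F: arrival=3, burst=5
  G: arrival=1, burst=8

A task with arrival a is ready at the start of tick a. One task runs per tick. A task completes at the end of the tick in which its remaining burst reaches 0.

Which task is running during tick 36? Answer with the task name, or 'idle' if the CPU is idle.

t=0: queue=[A] q_used=0 → run A
t=1: queue=[A,D,G] q_used=1 → run A
t=2: queue=[D,G,A] q_used=0 → run D
t=3: queue=[D,G,A,B,F] q_used=1 → run D
t=4: queue=[G,A,B,F,D,E] q_used=0 → run G
t=5: queue=[G,A,B,F,D,E] q_used=1 → run G
t=6: queue=[A,B,F,D,E,G] q_used=0 → run A
t=7: queue=[A,B,F,D,E,G] q_used=1 → run A
t=8: queue=[B,F,D,E,G,A] q_used=0 → run B
t=9: queue=[B,F,D,E,G,A] q_used=1 → run B
t=10: queue=[F,D,E,G,A,B] q_used=0 → run F
t=11: queue=[F,D,E,G,A,B] q_used=1 → run F
t=12: queue=[D,E,G,A,B,F] q_used=0 → run D
t=13: queue=[D,E,G,A,B,F] q_used=1 → run D
t=14: queue=[E,G,A,B,F,D] q_used=0 → run E
t=15: queue=[E,G,A,B,F,D] q_used=1 → run E
t=16: queue=[G,A,B,F,D,E] q_used=0 → run G
t=17: queue=[G,A,B,F,D,E] q_used=1 → run G
t=18: queue=[A,B,F,D,E,G] q_used=0 → run A
t=19: queue=[A,B,F,D,E,G] q_used=1 → run A
t=20: queue=[B,F,D,E,G,A] q_used=0 → run B
t=21: queue=[B,F,D,E,G,A] q_used=1 → run B
t=22: queue=[F,D,E,G,A,B] q_used=0 → run F
t=23: queue=[F,D,E,G,A,B] q_used=1 → run F
t=24: queue=[D,E,G,A,B,F] q_used=0 → run D
t=25: queue=[D,E,G,A,B,F] q_used=1 → run D
t=26: queue=[E,G,A,B,F] q_used=0 → run E
t=27: queue=[E,G,A,B,F] q_used=1 → run E
t=28: queue=[G,A,B,F,E] q_used=0 → run G
t=29: queue=[G,A,B,F,E] q_used=1 → run G
t=30: queue=[A,B,F,E,G] q_used=0 → run A
t=31: queue=[B,F,E,G] q_used=0 → run B
t=32: queue=[B,F,E,G] q_used=1 → run B
t=33: queue=[F,E,G] q_used=0 → run F
t=34: queue=[E,G] q_used=0 → run E
t=35: queue=[E,G] q_used=1 → run E
t=36: queue=[G] q_used=0 → run G
t=37: queue=[G] q_used=1 → run G
t=38: (idle)
t=39: (idle)
t=40: (idle)
t=41: (idle)

running at tick 36 = G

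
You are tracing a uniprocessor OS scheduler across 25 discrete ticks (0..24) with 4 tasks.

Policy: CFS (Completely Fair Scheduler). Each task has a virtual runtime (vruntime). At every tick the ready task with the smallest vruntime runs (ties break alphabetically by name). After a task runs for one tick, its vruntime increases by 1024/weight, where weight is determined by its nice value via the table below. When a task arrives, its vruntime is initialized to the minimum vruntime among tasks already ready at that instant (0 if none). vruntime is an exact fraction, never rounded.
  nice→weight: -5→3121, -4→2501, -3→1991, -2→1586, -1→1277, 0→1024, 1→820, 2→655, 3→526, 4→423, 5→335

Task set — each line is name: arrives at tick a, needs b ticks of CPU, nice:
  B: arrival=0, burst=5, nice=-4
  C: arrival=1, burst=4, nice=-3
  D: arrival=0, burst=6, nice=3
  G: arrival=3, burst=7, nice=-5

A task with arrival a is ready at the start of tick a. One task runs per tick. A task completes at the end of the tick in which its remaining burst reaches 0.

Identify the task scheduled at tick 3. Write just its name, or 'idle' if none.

t=0: vr[B=0 D=0] → run B
t=1: vr[B=1024/2501 C=0 D=0] → run C
t=2: vr[B=1024/2501 C=1024/1991 D=0] → run D
t=3: vr[B=1024/2501 C=1024/1991 D=512/263 G=1024/2501] → run B
t=4: vr[B=2048/2501 C=1024/1991 D=512/263 G=1024/2501] → run G
t=5: vr[B=2048/2501 C=1024/1991 D=512/263 G=5756928/7805621] → run C
t=6: vr[B=2048/2501 C=2048/1991 D=512/263 G=5756928/7805621] → run G
t=7: vr[B=2048/2501 C=2048/1991 D=512/263 G=8317952/7805621] → run B
t=8: vr[B=3072/2501 C=2048/1991 D=512/263 G=8317952/7805621] → run C
t=9: vr[B=3072/2501 C=3072/1991 D=512/263 G=8317952/7805621] → run G
t=10: vr[B=3072/2501 C=3072/1991 D=512/263 G=10878976/7805621] → run B
t=11: vr[B=4096/2501 C=3072/1991 D=512/263 G=10878976/7805621] → run G
t=12: vr[B=4096/2501 C=3072/1991 D=512/263 G=13440000/7805621] → run C
t=13: vr[B=4096/2501 D=512/263 G=13440000/7805621] → run B
t=14: vr[D=512/263 G=13440000/7805621] → run G
t=15: vr[D=512/263 G=16001024/7805621] → run D
t=16: vr[D=1024/263 G=16001024/7805621] → run G
t=17: vr[D=1024/263 G=18562048/7805621] → run G
t=18: vr[D=1024/263] → run D
t=19: vr[D=1536/263] → run D
t=20: vr[D=2048/263] → run D
t=21: vr[D=2560/263] → run D
t=22: (idle)
t=23: (idle)
t=24: (idle)

running at tick 3 = B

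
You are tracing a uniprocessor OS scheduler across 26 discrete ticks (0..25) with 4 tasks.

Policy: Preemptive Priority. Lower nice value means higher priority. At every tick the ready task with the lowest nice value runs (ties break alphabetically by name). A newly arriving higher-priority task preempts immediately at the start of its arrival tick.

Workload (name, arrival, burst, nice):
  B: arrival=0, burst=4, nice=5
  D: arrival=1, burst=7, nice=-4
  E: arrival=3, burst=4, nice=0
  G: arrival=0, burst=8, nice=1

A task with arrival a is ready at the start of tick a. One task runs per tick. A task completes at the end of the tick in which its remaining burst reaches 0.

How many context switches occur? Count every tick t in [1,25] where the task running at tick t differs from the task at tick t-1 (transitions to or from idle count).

context switches = 5

t=0: ready={B,G} → run G
t=1: ready={B,D,G} → run D
t=2: ready={B,D,G} → run D
t=3: ready={B,D,E,G} → run D
t=4: ready={B,D,E,G} → run D
t=5: ready={B,D,E,G} → run D
t=6: ready={B,D,E,G} → run D
t=7: ready={B,D,E,G} → run D
t=8: ready={B,E,G} → run E
t=9: ready={B,E,G} → run E
t=10: ready={B,E,G} → run E
t=11: ready={B,E,G} → run E
t=12: ready={B,G} → run G
t=13: ready={B,G} → run G
t=14: ready={B,G} → run G
t=15: ready={B,G} → run G
t=16: ready={B,G} → run G
t=17: ready={B,G} → run G
t=18: ready={B,G} → run G
t=19: ready={B} → run B
t=20: ready={B} → run B
t=21: ready={B} → run B
t=22: ready={B} → run B
t=23: (idle)
t=24: (idle)
t=25: (idle)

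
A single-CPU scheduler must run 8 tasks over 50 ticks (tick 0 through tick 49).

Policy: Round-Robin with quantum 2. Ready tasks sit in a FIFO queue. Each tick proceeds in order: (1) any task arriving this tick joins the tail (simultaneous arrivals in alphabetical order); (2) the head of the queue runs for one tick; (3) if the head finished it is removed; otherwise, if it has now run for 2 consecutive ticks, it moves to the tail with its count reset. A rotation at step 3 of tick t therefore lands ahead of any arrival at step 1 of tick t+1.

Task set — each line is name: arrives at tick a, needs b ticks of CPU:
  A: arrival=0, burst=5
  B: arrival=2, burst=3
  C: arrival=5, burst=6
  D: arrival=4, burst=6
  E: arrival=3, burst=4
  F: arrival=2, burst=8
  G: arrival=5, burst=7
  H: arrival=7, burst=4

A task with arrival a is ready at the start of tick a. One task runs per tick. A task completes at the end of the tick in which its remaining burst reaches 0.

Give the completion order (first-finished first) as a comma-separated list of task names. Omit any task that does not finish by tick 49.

completion order = A, B, E, H, D, C, F, G

t=0: queue=[A] q_used=0 → run A
t=1: queue=[A] q_used=1 → run A
t=2: queue=[A,B,F] q_used=0 → run A
t=3: queue=[A,B,F,E] q_used=1 → run A
t=4: queue=[B,F,E,A,D] q_used=0 → run B
t=5: queue=[B,F,E,A,D,C,G] q_used=1 → run B
t=6: queue=[F,E,A,D,C,G,B] q_used=0 → run F
t=7: queue=[F,E,A,D,C,G,B,H] q_used=1 → run F
t=8: queue=[E,A,D,C,G,B,H,F] q_used=0 → run E
t=9: queue=[E,A,D,C,G,B,H,F] q_used=1 → run E
t=10: queue=[A,D,C,G,B,H,F,E] q_used=0 → run A
t=11: queue=[D,C,G,B,H,F,E] q_used=0 → run D
t=12: queue=[D,C,G,B,H,F,E] q_used=1 → run D
t=13: queue=[C,G,B,H,F,E,D] q_used=0 → run C
t=14: queue=[C,G,B,H,F,E,D] q_used=1 → run C
t=15: queue=[G,B,H,F,E,D,C] q_used=0 → run G
t=16: queue=[G,B,H,F,E,D,C] q_used=1 → run G
t=17: queue=[B,H,F,E,D,C,G] q_used=0 → run B
t=18: queue=[H,F,E,D,C,G] q_used=0 → run H
t=19: queue=[H,F,E,D,C,G] q_used=1 → run H
t=20: queue=[F,E,D,C,G,H] q_used=0 → run F
t=21: queue=[F,E,D,C,G,H] q_used=1 → run F
t=22: queue=[E,D,C,G,H,F] q_used=0 → run E
t=23: queue=[E,D,C,G,H,F] q_used=1 → run E
t=24: queue=[D,C,G,H,F] q_used=0 → run D
t=25: queue=[D,C,G,H,F] q_used=1 → run D
t=26: queue=[C,G,H,F,D] q_used=0 → run C
t=27: queue=[C,G,H,F,D] q_used=1 → run C
t=28: queue=[G,H,F,D,C] q_used=0 → run G
t=29: queue=[G,H,F,D,C] q_used=1 → run G
t=30: queue=[H,F,D,C,G] q_used=0 → run H
t=31: queue=[H,F,D,C,G] q_used=1 → run H
t=32: queue=[F,D,C,G] q_used=0 → run F
t=33: queue=[F,D,C,G] q_used=1 → run F
t=34: queue=[D,C,G,F] q_used=0 → run D
t=35: queue=[D,C,G,F] q_used=1 → run D
t=36: queue=[C,G,F] q_used=0 → run C
t=37: queue=[C,G,F] q_used=1 → run C
t=38: queue=[G,F] q_used=0 → run G
t=39: queue=[G,F] q_used=1 → run G
t=40: queue=[F,G] q_used=0 → run F
t=41: queue=[F,G] q_used=1 → run F
t=42: queue=[G] q_used=0 → run G
t=43: (idle)
t=44: (idle)
t=45: (idle)
t=46: (idle)
t=47: (idle)
t=48: (idle)
t=49: (idle)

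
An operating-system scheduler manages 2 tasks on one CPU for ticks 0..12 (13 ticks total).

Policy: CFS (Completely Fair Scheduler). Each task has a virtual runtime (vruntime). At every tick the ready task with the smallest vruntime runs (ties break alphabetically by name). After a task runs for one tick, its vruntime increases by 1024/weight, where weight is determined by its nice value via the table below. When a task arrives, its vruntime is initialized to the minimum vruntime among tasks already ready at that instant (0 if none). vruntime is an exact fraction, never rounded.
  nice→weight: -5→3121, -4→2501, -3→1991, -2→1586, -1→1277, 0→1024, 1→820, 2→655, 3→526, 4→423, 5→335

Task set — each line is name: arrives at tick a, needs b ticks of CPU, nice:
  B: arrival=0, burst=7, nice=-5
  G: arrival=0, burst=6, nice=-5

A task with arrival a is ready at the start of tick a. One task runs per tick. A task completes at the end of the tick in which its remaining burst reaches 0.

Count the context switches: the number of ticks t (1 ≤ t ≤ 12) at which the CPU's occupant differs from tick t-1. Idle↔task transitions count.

context switches = 12

t=0: vr[B=0 G=0] → run B
t=1: vr[B=1024/3121 G=0] → run G
t=2: vr[B=1024/3121 G=1024/3121] → run B
t=3: vr[B=2048/3121 G=1024/3121] → run G
t=4: vr[B=2048/3121 G=2048/3121] → run B
t=5: vr[B=3072/3121 G=2048/3121] → run G
t=6: vr[B=3072/3121 G=3072/3121] → run B
t=7: vr[B=4096/3121 G=3072/3121] → run G
t=8: vr[B=4096/3121 G=4096/3121] → run B
t=9: vr[B=5120/3121 G=4096/3121] → run G
t=10: vr[B=5120/3121 G=5120/3121] → run B
t=11: vr[B=6144/3121 G=5120/3121] → run G
t=12: vr[B=6144/3121] → run B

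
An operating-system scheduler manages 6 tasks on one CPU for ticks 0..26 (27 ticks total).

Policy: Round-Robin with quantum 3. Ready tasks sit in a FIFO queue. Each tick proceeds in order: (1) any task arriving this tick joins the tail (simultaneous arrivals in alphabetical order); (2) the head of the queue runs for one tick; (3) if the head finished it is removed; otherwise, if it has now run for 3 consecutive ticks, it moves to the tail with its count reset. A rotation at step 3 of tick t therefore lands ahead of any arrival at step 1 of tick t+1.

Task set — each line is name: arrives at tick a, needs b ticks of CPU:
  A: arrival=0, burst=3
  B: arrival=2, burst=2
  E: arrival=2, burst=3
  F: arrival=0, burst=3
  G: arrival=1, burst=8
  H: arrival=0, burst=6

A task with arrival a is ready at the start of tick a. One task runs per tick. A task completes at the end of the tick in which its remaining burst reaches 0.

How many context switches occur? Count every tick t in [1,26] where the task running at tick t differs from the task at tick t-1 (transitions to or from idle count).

context switches = 8

t=0: queue=[A,F,H] q_used=0 → run A
t=1: queue=[A,F,H,G] q_used=1 → run A
t=2: queue=[A,F,H,G,B,E] q_used=2 → run A
t=3: queue=[F,H,G,B,E] q_used=0 → run F
t=4: queue=[F,H,G,B,E] q_used=1 → run F
t=5: queue=[F,H,G,B,E] q_used=2 → run F
t=6: queue=[H,G,B,E] q_used=0 → run H
t=7: queue=[H,G,B,E] q_used=1 → run H
t=8: queue=[H,G,B,E] q_used=2 → run H
t=9: queue=[G,B,E,H] q_used=0 → run G
t=10: queue=[G,B,E,H] q_used=1 → run G
t=11: queue=[G,B,E,H] q_used=2 → run G
t=12: queue=[B,E,H,G] q_used=0 → run B
t=13: queue=[B,E,H,G] q_used=1 → run B
t=14: queue=[E,H,G] q_used=0 → run E
t=15: queue=[E,H,G] q_used=1 → run E
t=16: queue=[E,H,G] q_used=2 → run E
t=17: queue=[H,G] q_used=0 → run H
t=18: queue=[H,G] q_used=1 → run H
t=19: queue=[H,G] q_used=2 → run H
t=20: queue=[G] q_used=0 → run G
t=21: queue=[G] q_used=1 → run G
t=22: queue=[G] q_used=2 → run G
t=23: queue=[G] q_used=0 → run G
t=24: queue=[G] q_used=1 → run G
t=25: (idle)
t=26: (idle)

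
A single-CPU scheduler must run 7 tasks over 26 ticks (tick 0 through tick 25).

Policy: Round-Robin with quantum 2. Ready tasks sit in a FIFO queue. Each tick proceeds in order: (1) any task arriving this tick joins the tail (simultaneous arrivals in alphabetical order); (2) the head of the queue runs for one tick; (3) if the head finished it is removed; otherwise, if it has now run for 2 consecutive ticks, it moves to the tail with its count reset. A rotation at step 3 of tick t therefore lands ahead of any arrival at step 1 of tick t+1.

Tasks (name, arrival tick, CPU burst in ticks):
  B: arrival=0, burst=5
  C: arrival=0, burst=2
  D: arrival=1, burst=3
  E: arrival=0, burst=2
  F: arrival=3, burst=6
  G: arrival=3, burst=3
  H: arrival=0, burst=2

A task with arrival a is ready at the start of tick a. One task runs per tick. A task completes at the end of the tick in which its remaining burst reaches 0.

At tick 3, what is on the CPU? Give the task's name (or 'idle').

running at tick 3 = C

t=0: queue=[B,C,E,H] q_used=0 → run B
t=1: queue=[B,C,E,H,D] q_used=1 → run B
t=2: queue=[C,E,H,D,B] q_used=0 → run C
t=3: queue=[C,E,H,D,B,F,G] q_used=1 → run C
t=4: queue=[E,H,D,B,F,G] q_used=0 → run E
t=5: queue=[E,H,D,B,F,G] q_used=1 → run E
t=6: queue=[H,D,B,F,G] q_used=0 → run H
t=7: queue=[H,D,B,F,G] q_used=1 → run H
t=8: queue=[D,B,F,G] q_used=0 → run D
t=9: queue=[D,B,F,G] q_used=1 → run D
t=10: queue=[B,F,G,D] q_used=0 → run B
t=11: queue=[B,F,G,D] q_used=1 → run B
t=12: queue=[F,G,D,B] q_used=0 → run F
t=13: queue=[F,G,D,B] q_used=1 → run F
t=14: queue=[G,D,B,F] q_used=0 → run G
t=15: queue=[G,D,B,F] q_used=1 → run G
t=16: queue=[D,B,F,G] q_used=0 → run D
t=17: queue=[B,F,G] q_used=0 → run B
t=18: queue=[F,G] q_used=0 → run F
t=19: queue=[F,G] q_used=1 → run F
t=20: queue=[G,F] q_used=0 → run G
t=21: queue=[F] q_used=0 → run F
t=22: queue=[F] q_used=1 → run F
t=23: (idle)
t=24: (idle)
t=25: (idle)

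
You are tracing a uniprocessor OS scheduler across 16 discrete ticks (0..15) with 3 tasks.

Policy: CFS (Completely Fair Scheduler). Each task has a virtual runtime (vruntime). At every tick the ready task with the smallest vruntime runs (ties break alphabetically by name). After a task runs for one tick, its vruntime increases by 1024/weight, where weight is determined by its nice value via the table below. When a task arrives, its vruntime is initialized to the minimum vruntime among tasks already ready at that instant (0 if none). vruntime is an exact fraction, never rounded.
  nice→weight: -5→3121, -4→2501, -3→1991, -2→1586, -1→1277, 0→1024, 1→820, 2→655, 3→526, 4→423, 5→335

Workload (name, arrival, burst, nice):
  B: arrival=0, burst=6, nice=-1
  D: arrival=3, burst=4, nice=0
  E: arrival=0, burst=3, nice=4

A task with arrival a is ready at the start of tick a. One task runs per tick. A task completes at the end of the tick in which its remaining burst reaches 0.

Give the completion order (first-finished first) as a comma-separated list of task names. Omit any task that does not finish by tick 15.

completion order = B, D, E

t=0: vr[B=0 E=0] → run B
t=1: vr[B=1024/1277 E=0] → run E
t=2: vr[B=1024/1277 E=1024/423] → run B
t=3: vr[B=2048/1277 D=2048/1277 E=1024/423] → run B
t=4: vr[B=3072/1277 D=2048/1277 E=1024/423] → run D
t=5: vr[B=3072/1277 D=3325/1277 E=1024/423] → run B
t=6: vr[B=4096/1277 D=3325/1277 E=1024/423] → run E
t=7: vr[B=4096/1277 D=3325/1277 E=2048/423] → run D
t=8: vr[B=4096/1277 D=4602/1277 E=2048/423] → run B
t=9: vr[B=5120/1277 D=4602/1277 E=2048/423] → run D
t=10: vr[B=5120/1277 D=5879/1277 E=2048/423] → run B
t=11: vr[D=5879/1277 E=2048/423] → run D
t=12: vr[E=2048/423] → run E
t=13: (idle)
t=14: (idle)
t=15: (idle)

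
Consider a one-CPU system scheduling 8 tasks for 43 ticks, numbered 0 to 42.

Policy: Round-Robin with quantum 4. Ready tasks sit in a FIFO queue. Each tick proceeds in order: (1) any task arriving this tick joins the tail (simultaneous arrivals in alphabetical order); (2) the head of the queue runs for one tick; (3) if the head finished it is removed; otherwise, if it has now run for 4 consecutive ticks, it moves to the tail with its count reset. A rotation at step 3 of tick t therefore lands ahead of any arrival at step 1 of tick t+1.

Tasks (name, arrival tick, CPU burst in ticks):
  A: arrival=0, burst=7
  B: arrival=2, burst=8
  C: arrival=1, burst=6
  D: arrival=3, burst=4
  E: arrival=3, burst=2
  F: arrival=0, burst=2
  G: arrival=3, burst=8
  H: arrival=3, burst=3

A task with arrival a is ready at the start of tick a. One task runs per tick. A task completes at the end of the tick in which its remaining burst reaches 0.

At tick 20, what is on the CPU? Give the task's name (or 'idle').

t=0: queue=[A,F] q_used=0 → run A
t=1: queue=[A,F,C] q_used=1 → run A
t=2: queue=[A,F,C,B] q_used=2 → run A
t=3: queue=[A,F,C,B,D,E,G,H] q_used=3 → run A
t=4: queue=[F,C,B,D,E,G,H,A] q_used=0 → run F
t=5: queue=[F,C,B,D,E,G,H,A] q_used=1 → run F
t=6: queue=[C,B,D,E,G,H,A] q_used=0 → run C
t=7: queue=[C,B,D,E,G,H,A] q_used=1 → run C
t=8: queue=[C,B,D,E,G,H,A] q_used=2 → run C
t=9: queue=[C,B,D,E,G,H,A] q_used=3 → run C
t=10: queue=[B,D,E,G,H,A,C] q_used=0 → run B
t=11: queue=[B,D,E,G,H,A,C] q_used=1 → run B
t=12: queue=[B,D,E,G,H,A,C] q_used=2 → run B
t=13: queue=[B,D,E,G,H,A,C] q_used=3 → run B
t=14: queue=[D,E,G,H,A,C,B] q_used=0 → run D
t=15: queue=[D,E,G,H,A,C,B] q_used=1 → run D
t=16: queue=[D,E,G,H,A,C,B] q_used=2 → run D
t=17: queue=[D,E,G,H,A,C,B] q_used=3 → run D
t=18: queue=[E,G,H,A,C,B] q_used=0 → run E
t=19: queue=[E,G,H,A,C,B] q_used=1 → run E
t=20: queue=[G,H,A,C,B] q_used=0 → run G
t=21: queue=[G,H,A,C,B] q_used=1 → run G
t=22: queue=[G,H,A,C,B] q_used=2 → run G
t=23: queue=[G,H,A,C,B] q_used=3 → run G
t=24: queue=[H,A,C,B,G] q_used=0 → run H
t=25: queue=[H,A,C,B,G] q_used=1 → run H
t=26: queue=[H,A,C,B,G] q_used=2 → run H
t=27: queue=[A,C,B,G] q_used=0 → run A
t=28: queue=[A,C,B,G] q_used=1 → run A
t=29: queue=[A,C,B,G] q_used=2 → run A
t=30: queue=[C,B,G] q_used=0 → run C
t=31: queue=[C,B,G] q_used=1 → run C
t=32: queue=[B,G] q_used=0 → run B
t=33: queue=[B,G] q_used=1 → run B
t=34: queue=[B,G] q_used=2 → run B
t=35: queue=[B,G] q_used=3 → run B
t=36: queue=[G] q_used=0 → run G
t=37: queue=[G] q_used=1 → run G
t=38: queue=[G] q_used=2 → run G
t=39: queue=[G] q_used=3 → run G
t=40: (idle)
t=41: (idle)
t=42: (idle)

running at tick 20 = G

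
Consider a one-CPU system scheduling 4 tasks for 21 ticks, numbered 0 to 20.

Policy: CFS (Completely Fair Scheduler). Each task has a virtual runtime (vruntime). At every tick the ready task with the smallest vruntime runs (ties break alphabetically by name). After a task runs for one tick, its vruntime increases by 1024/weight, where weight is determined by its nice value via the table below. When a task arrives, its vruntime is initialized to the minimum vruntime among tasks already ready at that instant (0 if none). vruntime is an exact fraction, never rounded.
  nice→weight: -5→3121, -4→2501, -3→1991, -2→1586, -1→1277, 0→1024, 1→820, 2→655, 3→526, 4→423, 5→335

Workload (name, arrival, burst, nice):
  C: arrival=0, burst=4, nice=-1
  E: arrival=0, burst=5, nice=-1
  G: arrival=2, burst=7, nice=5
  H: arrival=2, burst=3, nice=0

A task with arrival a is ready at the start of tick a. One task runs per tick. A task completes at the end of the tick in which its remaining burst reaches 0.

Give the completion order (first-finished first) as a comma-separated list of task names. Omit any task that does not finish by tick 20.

t=0: vr[C=0 E=0] → run C
t=1: vr[C=1024/1277 E=0] → run E
t=2: vr[C=1024/1277 E=1024/1277 G=1024/1277 H=1024/1277] → run C
t=3: vr[C=2048/1277 E=1024/1277 G=1024/1277 H=1024/1277] → run E
t=4: vr[C=2048/1277 E=2048/1277 G=1024/1277 H=1024/1277] → run G
t=5: vr[C=2048/1277 E=2048/1277 G=1650688/427795 H=1024/1277] → run H
t=6: vr[C=2048/1277 E=2048/1277 G=1650688/427795 H=2301/1277] → run C
t=7: vr[C=3072/1277 E=2048/1277 G=1650688/427795 H=2301/1277] → run E
t=8: vr[C=3072/1277 E=3072/1277 G=1650688/427795 H=2301/1277] → run H
t=9: vr[C=3072/1277 E=3072/1277 G=1650688/427795 H=3578/1277] → run C
t=10: vr[E=3072/1277 G=1650688/427795 H=3578/1277] → run E
t=11: vr[E=4096/1277 G=1650688/427795 H=3578/1277] → run H
t=12: vr[E=4096/1277 G=1650688/427795] → run E
t=13: vr[G=1650688/427795] → run G
t=14: vr[G=2958336/427795] → run G
t=15: vr[G=4265984/427795] → run G
t=16: vr[G=5573632/427795] → run G
t=17: vr[G=1376256/85559] → run G
t=18: vr[G=8188928/427795] → run G
t=19: (idle)
t=20: (idle)

completion order = C, H, E, G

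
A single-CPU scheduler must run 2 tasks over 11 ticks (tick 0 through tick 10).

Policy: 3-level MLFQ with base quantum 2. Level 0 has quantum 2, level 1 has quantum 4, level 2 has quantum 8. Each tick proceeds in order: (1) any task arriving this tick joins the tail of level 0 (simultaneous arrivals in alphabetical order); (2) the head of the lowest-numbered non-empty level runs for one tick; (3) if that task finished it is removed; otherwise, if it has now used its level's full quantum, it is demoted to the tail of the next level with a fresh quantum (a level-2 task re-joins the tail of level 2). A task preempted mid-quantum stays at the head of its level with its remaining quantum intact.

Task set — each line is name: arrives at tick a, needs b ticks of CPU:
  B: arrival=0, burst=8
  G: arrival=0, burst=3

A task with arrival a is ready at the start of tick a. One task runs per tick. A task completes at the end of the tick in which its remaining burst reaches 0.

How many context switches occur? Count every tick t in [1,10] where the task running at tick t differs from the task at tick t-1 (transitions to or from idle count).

t=0: L0/L1/L2 = BG/-/- → run B
t=1: L0/L1/L2 = BG/-/- → run B
t=2: L0/L1/L2 = G/B/- → run G
t=3: L0/L1/L2 = G/B/- → run G
t=4: L0/L1/L2 = -/BG/- → run B
t=5: L0/L1/L2 = -/BG/- → run B
t=6: L0/L1/L2 = -/BG/- → run B
t=7: L0/L1/L2 = -/BG/- → run B
t=8: L0/L1/L2 = -/G/B → run G
t=9: L0/L1/L2 = -/-/B → run B
t=10: L0/L1/L2 = -/-/B → run B

context switches = 4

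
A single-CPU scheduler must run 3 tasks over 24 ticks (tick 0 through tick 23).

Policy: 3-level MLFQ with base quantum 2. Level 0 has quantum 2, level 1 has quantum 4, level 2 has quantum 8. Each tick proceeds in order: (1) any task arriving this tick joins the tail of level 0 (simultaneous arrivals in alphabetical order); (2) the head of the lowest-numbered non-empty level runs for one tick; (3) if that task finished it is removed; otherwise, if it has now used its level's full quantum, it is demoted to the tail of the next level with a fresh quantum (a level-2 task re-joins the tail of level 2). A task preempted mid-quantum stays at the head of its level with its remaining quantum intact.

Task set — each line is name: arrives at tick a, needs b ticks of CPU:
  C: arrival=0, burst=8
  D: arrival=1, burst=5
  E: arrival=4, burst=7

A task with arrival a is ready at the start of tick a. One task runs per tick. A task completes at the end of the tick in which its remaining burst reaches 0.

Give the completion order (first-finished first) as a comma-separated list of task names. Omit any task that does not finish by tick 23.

t=0: L0/L1/L2 = C/-/- → run C
t=1: L0/L1/L2 = CD/-/- → run C
t=2: L0/L1/L2 = D/C/- → run D
t=3: L0/L1/L2 = D/C/- → run D
t=4: L0/L1/L2 = E/CD/- → run E
t=5: L0/L1/L2 = E/CD/- → run E
t=6: L0/L1/L2 = -/CDE/- → run C
t=7: L0/L1/L2 = -/CDE/- → run C
t=8: L0/L1/L2 = -/CDE/- → run C
t=9: L0/L1/L2 = -/CDE/- → run C
t=10: L0/L1/L2 = -/DE/C → run D
t=11: L0/L1/L2 = -/DE/C → run D
t=12: L0/L1/L2 = -/DE/C → run D
t=13: L0/L1/L2 = -/E/C → run E
t=14: L0/L1/L2 = -/E/C → run E
t=15: L0/L1/L2 = -/E/C → run E
t=16: L0/L1/L2 = -/E/C → run E
t=17: L0/L1/L2 = -/-/CE → run C
t=18: L0/L1/L2 = -/-/CE → run C
t=19: L0/L1/L2 = -/-/E → run E
t=20: (idle)
t=21: (idle)
t=22: (idle)
t=23: (idle)

completion order = D, C, E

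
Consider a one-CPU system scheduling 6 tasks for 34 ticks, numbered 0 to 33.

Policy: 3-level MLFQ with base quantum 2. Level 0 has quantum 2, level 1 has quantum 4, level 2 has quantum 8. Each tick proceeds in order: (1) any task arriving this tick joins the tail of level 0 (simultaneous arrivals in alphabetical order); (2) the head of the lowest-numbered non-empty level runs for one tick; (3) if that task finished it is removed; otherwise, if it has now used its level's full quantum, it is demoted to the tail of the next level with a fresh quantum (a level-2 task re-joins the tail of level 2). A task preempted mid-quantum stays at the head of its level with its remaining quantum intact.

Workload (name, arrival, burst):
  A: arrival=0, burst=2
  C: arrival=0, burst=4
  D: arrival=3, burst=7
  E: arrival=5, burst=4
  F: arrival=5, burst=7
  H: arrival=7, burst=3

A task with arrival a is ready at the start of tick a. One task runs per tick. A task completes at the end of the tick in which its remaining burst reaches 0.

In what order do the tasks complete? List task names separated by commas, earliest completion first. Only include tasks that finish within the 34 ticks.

completion order = A, C, E, H, D, F

t=0: L0/L1/L2 = AC/-/- → run A
t=1: L0/L1/L2 = AC/-/- → run A
t=2: L0/L1/L2 = C/-/- → run C
t=3: L0/L1/L2 = CD/-/- → run C
t=4: L0/L1/L2 = D/C/- → run D
t=5: L0/L1/L2 = DEF/C/- → run D
t=6: L0/L1/L2 = EF/CD/- → run E
t=7: L0/L1/L2 = EFH/CD/- → run E
t=8: L0/L1/L2 = FH/CDE/- → run F
t=9: L0/L1/L2 = FH/CDE/- → run F
t=10: L0/L1/L2 = H/CDEF/- → run H
t=11: L0/L1/L2 = H/CDEF/- → run H
t=12: L0/L1/L2 = -/CDEFH/- → run C
t=13: L0/L1/L2 = -/CDEFH/- → run C
t=14: L0/L1/L2 = -/DEFH/- → run D
t=15: L0/L1/L2 = -/DEFH/- → run D
t=16: L0/L1/L2 = -/DEFH/- → run D
t=17: L0/L1/L2 = -/DEFH/- → run D
t=18: L0/L1/L2 = -/EFH/D → run E
t=19: L0/L1/L2 = -/EFH/D → run E
t=20: L0/L1/L2 = -/FH/D → run F
t=21: L0/L1/L2 = -/FH/D → run F
t=22: L0/L1/L2 = -/FH/D → run F
t=23: L0/L1/L2 = -/FH/D → run F
t=24: L0/L1/L2 = -/H/DF → run H
t=25: L0/L1/L2 = -/-/DF → run D
t=26: L0/L1/L2 = -/-/F → run F
t=27: (idle)
t=28: (idle)
t=29: (idle)
t=30: (idle)
t=31: (idle)
t=32: (idle)
t=33: (idle)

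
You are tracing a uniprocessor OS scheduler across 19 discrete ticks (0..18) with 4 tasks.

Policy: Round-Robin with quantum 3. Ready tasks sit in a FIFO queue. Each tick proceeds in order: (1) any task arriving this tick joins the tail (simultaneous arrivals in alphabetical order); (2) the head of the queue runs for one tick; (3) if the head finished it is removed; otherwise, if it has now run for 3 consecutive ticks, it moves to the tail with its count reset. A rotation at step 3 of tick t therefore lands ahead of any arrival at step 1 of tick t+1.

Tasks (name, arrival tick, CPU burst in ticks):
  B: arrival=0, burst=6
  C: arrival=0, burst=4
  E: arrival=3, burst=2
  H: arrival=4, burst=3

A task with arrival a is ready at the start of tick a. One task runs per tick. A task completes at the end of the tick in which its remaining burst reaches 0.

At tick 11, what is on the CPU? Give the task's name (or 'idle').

t=0: queue=[B,C] q_used=0 → run B
t=1: queue=[B,C] q_used=1 → run B
t=2: queue=[B,C] q_used=2 → run B
t=3: queue=[C,B,E] q_used=0 → run C
t=4: queue=[C,B,E,H] q_used=1 → run C
t=5: queue=[C,B,E,H] q_used=2 → run C
t=6: queue=[B,E,H,C] q_used=0 → run B
t=7: queue=[B,E,H,C] q_used=1 → run B
t=8: queue=[B,E,H,C] q_used=2 → run B
t=9: queue=[E,H,C] q_used=0 → run E
t=10: queue=[E,H,C] q_used=1 → run E
t=11: queue=[H,C] q_used=0 → run H
t=12: queue=[H,C] q_used=1 → run H
t=13: queue=[H,C] q_used=2 → run H
t=14: queue=[C] q_used=0 → run C
t=15: (idle)
t=16: (idle)
t=17: (idle)
t=18: (idle)

running at tick 11 = H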